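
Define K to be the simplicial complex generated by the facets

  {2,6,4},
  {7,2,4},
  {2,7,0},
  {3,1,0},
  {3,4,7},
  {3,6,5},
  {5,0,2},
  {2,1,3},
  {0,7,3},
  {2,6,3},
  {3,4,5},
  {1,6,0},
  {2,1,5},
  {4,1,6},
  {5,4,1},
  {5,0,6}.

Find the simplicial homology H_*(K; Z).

Order the vertices as 0 < 1 < 2 < 3 < 4 < 5 < 6 < 7. Listing each simplex with vertices in this order, K has dimension 2 with simplices:

  0-simplices (8): [0], [1], [2], [3], [4], [5], [6], [7]
  1-simplices (24): (24 of them)
  2-simplices (16): [0,1,3], [0,1,6], [0,2,5], [0,2,7], [0,3,7], [0,5,6], [1,2,3], [1,2,5], [1,4,5], [1,4,6], [2,3,6], [2,4,6], [2,4,7], [3,4,5], [3,4,7], [3,5,6]

Hence C_0 ≅ Z^8, C_1 ≅ Z^24, C_2 ≅ Z^16.

Boundary ∂_1: C_1 → C_0 sends each edge [p,q] (with p < q) to q − p.
This gives a 8×24 integer matrix of rank 7; reducing to Smith normal form yields diagonal entries (1,1,1,1,1,1,1).

∂_2: C_2 → C_1 acts by ∂[p,q,r] = [q,r] − [p,r] + [p,q]. For instance
  ∂[1,2,5] = [2,5] − [1,5] + [1,2],
  ∂[2,4,6] = [4,6] − [2,6] + [2,4].
The resulting 24×16 matrix has rank 15, and its Smith normal form has invariant factors (1,1,1,1,1,1,1,1,1,1,1,1,1,1,1).

From H_k ≅ ker(∂_k) / im(∂_{k+1}) we obtain:

  H_0: rank C_0 − rank ∂_1 = 8 − 7 = 1, and the invariant factors of ∂_1 are all 1, so H_0 ≅ Z.
  H_1: rank ker ∂_1 − rank ∂_2 = (24 − 7) − 15 = 2, and the invariant factors of ∂_2 are all 1, so H_1 ≅ Z^2.
  H_2: rank ker ∂_2 − rank ∂_3 = (16 − 15) − 0 = 1, and there is no ∂_3, so H_2 ≅ Z.

As a check, the Euler characteristic is 8 − 24 + 16 = 0, which agrees with 1 − 2 + 1 = 0.
(K is a triangulation of the torus T^2.)

H_0 ≅ Z,  H_1 ≅ Z^2,  H_2 ≅ Z.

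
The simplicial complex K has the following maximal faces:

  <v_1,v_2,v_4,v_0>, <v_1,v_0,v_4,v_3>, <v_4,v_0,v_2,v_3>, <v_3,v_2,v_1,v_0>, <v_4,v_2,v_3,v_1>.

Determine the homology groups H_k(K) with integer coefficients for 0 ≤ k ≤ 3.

H_0 ≅ Z,  H_1 = 0,  H_2 = 0,  H_3 ≅ Z.

Take the total order v_0 < v_1 < v_2 < v_3 < v_4 on the vertex set. Then K (dimension 3) consists of the simplices:

  0-simplices (5): [v_0], [v_1], [v_2], [v_3], [v_4]
  1-simplices (10): [v_0,v_1], [v_0,v_2], [v_0,v_3], [v_0,v_4], [v_1,v_2], [v_1,v_3], [v_1,v_4], [v_2,v_3], [v_2,v_4], [v_3,v_4]
  2-simplices (10): [v_0,v_1,v_2], [v_0,v_1,v_3], [v_0,v_1,v_4], [v_0,v_2,v_3], [v_0,v_2,v_4], [v_0,v_3,v_4], [v_1,v_2,v_3], [v_1,v_2,v_4], [v_1,v_3,v_4], [v_2,v_3,v_4]
  3-simplices (5): [v_0,v_1,v_2,v_3], [v_0,v_1,v_2,v_4], [v_0,v_1,v_3,v_4], [v_0,v_2,v_3,v_4], [v_1,v_2,v_3,v_4]

Hence C_0 ≅ Z^5, C_1 ≅ Z^10, C_2 ≅ Z^10, C_3 ≅ Z^5.

Boundary ∂_1: C_1 → C_0 sends each edge [p,q] (with p < q) to q − p.
This gives a 5×10 integer matrix of rank 4; reducing to Smith normal form yields diagonal entries (1,1,1,1).

The boundary map ∂_2: C_2 → C_1 maps a triangle to the signed sum of its edges. For instance
  ∂[v_0,v_2,v_4] = [v_2,v_4] − [v_0,v_4] + [v_0,v_2],
  ∂[v_0,v_1,v_4] = [v_1,v_4] − [v_0,v_4] + [v_0,v_1].
This gives a 10×10 integer matrix of rank 6; reducing to Smith normal form yields diagonal entries (1,1,1,1,1,1).

The boundary map ∂_3: C_3 → C_2 sends each 3-simplex σ to the alternating sum Σ_i (−1)^i (σ with its i-th vertex removed). For instance
  ∂[v_0,v_1,v_2,v_4] = [v_1,v_2,v_4] − [v_0,v_2,v_4] + [v_0,v_1,v_4] − [v_0,v_1,v_2],
  ∂[v_1,v_2,v_3,v_4] = [v_2,v_3,v_4] − [v_1,v_3,v_4] + [v_1,v_2,v_4] − [v_1,v_2,v_3].
The 10×5 boundary matrix has rank 4 and Smith normal form diag(1,1,1,1).

Now H_k = ker ∂_k / im ∂_{k+1}, so:

  H_0: rank C_0 − rank ∂_1 = 5 − 4 = 1, and the invariant factors of ∂_1 are all 1, so H_0 ≅ Z.
  H_1: rank ker ∂_1 − rank ∂_2 = (10 − 4) − 6 = 0, and the invariant factors of ∂_2 are all 1, so H_1 ≅ 0.
  H_2: rank ker ∂_2 − rank ∂_3 = (10 − 6) − 4 = 0, and the invariant factors of ∂_3 are all 1, so H_2 ≅ 0.
  H_3: rank ker ∂_3 − rank ∂_4 = (5 − 4) − 0 = 1, and there is no ∂_4, so H_3 ≅ Z.

As a check, the Euler characteristic is 5 − 10 + 10 − 5 = 0, which agrees with 1 − 0 + 0 − 1 = 0.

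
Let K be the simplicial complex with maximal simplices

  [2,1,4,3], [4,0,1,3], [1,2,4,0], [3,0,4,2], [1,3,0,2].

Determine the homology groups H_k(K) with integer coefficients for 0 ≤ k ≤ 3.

K has 5 vertices, 10 edges, 10 triangles, 5 3-simplices.
rank ∂_0 = 0, rank ∂_1 = 4 ⇒ b_0 = 5 − 0 − 4 = 1; all invariant factors of ∂_1 are 1 so no torsion. So H_0 ≅ Z.
rank ∂_1 = 4, rank ∂_2 = 6 ⇒ b_1 = 10 − 4 − 6 = 0; all invariant factors of ∂_2 are 1 so no torsion. So H_1 ≅ 0.
rank ∂_2 = 6, rank ∂_3 = 4 ⇒ b_2 = 10 − 6 − 4 = 0; all invariant factors of ∂_3 are 1 so no torsion. So H_2 ≅ 0.
rank ∂_3 = 4, rank ∂_4 = 0 ⇒ b_3 = 5 − 4 − 0 = 1. So H_3 ≅ Z.

H_0 = Z,  H_1 = 0,  H_2 = 0,  H_3 = Z.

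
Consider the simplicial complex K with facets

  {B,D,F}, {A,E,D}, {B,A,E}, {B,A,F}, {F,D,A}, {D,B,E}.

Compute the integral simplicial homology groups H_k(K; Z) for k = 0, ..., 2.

H_0 = Z,  H_1 = 0,  H_2 = Z.

Fix the vertex order A < B < D < E < F and write every simplex with vertices in increasing order. Then dim K = 2 and the simplices of K are:

  0-simplices (5): A, B, D, E, F
  1-simplices (9): AB, AD, AE, AF, BD, BE, BF, DE, DF
  2-simplices (6): ABE, ABF, ADE, ADF, BDE, BDF

giving chain groups C_0 ≅ Z^5, C_1 ≅ Z^9, C_2 ≅ Z^6.

Boundary ∂_1: C_1 → C_0 maps an edge to its endpoints' difference, ∂[p,q] = q − p. For instance
  ∂DE = E − D.
The 5×9 boundary matrix has rank 4 and Smith normal form diag(1,1,1,1).

The boundary map ∂_2: C_2 → C_1 maps a triangle to the signed sum of its edges. For instance
  ∂ABF = BF − AF + AB,
  ∂ABE = BE − AE + AB.
As a 9×6 matrix over Z this has rank 5, with invariant factors (1,1,1,1,1).

Reading off H_k = ker ∂_k / im ∂_{k+1}:

  H_0: rank C_0 − rank ∂_1 = 5 − 4 = 1, and the invariant factors of ∂_1 are all 1, so H_0 ≅ Z.
  H_1: rank ker ∂_1 − rank ∂_2 = (9 − 4) − 5 = 0, and the invariant factors of ∂_2 are all 1, so H_1 ≅ 0.
  H_2: rank ker ∂_2 − rank ∂_3 = (6 − 5) − 0 = 1, and there is no ∂_3, so H_2 ≅ Z.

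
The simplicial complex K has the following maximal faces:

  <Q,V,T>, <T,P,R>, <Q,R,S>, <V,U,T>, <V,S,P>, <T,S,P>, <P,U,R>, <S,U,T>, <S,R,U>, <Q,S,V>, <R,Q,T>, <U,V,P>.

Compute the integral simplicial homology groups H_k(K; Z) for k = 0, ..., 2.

H_0 ≅ Z,  H_1 ≅ Z/2,  H_2 = 0.

Fix the vertex order P < Q < R < S < T < U < V and write every simplex with vertices in increasing order. Then dim K = 2 and the simplices of K are:

  0-simplices (7): P, Q, R, S, T, U, V
  1-simplices (18): PR, PS, PT, PU, PV, QR, QS, QT, QV, RS, RT, RU, ST, SU, SV, TU, TV, UV
  2-simplices (12): PRT, PRU, PST, PSV, PUV, QRS, QRT, QSV, QTV, RSU, STU, TUV

Hence C_0 ≅ Z^7, C_1 ≅ Z^18, C_2 ≅ Z^12.

The boundary map ∂_1: C_1 → C_0 is given by ∂[p,q] = [q] − [p]. For instance
  ∂SU = U − S.
This gives a 7×18 integer matrix of rank 6; reducing to Smith normal form yields diagonal entries (1,1,1,1,1,1).

The boundary map ∂_2: C_2 → C_1 maps a triangle to the signed sum of its edges. For instance
  ∂QSV = SV − QV + QS,
  ∂PST = ST − PT + PS.
The 18×12 boundary matrix has rank 12 and Smith normal form diag(1,1,1,1,1,1,1,1,1,1,1,2).

From H_k ≅ ker(∂_k) / im(∂_{k+1}) we obtain:

  H_0: rank C_0 − rank ∂_1 = 7 − 6 = 1, and the invariant factors of ∂_1 are all 1, so H_0 ≅ Z.
  H_1: rank ker ∂_1 − rank ∂_2 = (18 − 6) − 12 = 0, and ∂_2 has invariant factor 2 > 1, so H_1 ≅ Z/2.
  H_2: rank ker ∂_2 − rank ∂_3 = (12 − 12) − 0 = 0, and there is no ∂_3, so H_2 ≅ 0.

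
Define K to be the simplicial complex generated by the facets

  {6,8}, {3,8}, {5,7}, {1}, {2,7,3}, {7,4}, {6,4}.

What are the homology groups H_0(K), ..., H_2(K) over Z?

H_0 ≅ Z^2,  H_1 ≅ Z,  H_2 = 0.

Fix the vertex order 1 < 2 < 3 < 4 < 5 < 6 < 7 < 8 and write every simplex with vertices in increasing order. Then dim K = 2 and the simplices of K are:

  0-simplices (8): [1], [2], [3], [4], [5], [6], [7], [8]
  1-simplices (8): [2,3], [2,7], [3,7], [3,8], [4,6], [4,7], [5,7], [6,8]
  2-simplices (1): [2,3,7]

Hence C_0 ≅ Z^8, C_1 ≅ Z^8, C_2 ≅ Z^1.

The boundary map ∂_1: C_1 → C_0 sends each edge [p,q] (with p < q) to q − p.
The 8×8 boundary matrix has rank 6 and Smith normal form diag(1,1,1,1,1,1).

∂_2: C_2 → C_1 maps a triangle to the signed sum of its edges. For instance
  ∂[2,3,7] = [3,7] − [2,7] + [2,3].
The resulting 8×1 matrix has rank 1, and its Smith normal form has invariant factors (1).

From H_k ≅ ker(∂_k) / im(∂_{k+1}) we obtain:

  H_0: rank C_0 − rank ∂_1 = 8 − 6 = 2, and the invariant factors of ∂_1 are all 1, so H_0 ≅ Z^2.
  H_1: rank ker ∂_1 − rank ∂_2 = (8 − 6) − 1 = 1, and the invariant factors of ∂_2 are all 1, so H_1 ≅ Z.
  H_2: rank ker ∂_2 − rank ∂_3 = (1 − 1) − 0 = 0, and there is no ∂_3, so H_2 ≅ 0.

As a check, the Euler characteristic is 8 − 8 + 1 = 1, which agrees with 2 − 1 + 0 = 1.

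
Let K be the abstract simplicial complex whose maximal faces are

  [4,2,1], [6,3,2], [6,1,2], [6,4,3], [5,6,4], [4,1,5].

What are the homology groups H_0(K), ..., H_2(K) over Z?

H_0 = Z,  H_1 = Z,  H_2 = 0.

Order the vertices as 1 < 2 < 3 < 4 < 5 < 6. Listing each simplex with vertices in this order, K has dimension 2 with simplices:

  0-simplices (6): [1], [2], [3], [4], [5], [6]
  1-simplices (12): [1,2], [1,4], [1,5], [1,6], [2,3], [2,4], [2,6], [3,4], [3,6], [4,5], [4,6], [5,6]
  2-simplices (6): [1,2,4], [1,2,6], [1,4,5], [2,3,6], [3,4,6], [4,5,6]

so the chain groups are C_0 ≅ Z^6, C_1 ≅ Z^12, C_2 ≅ Z^6.

Boundary ∂_1: C_1 → C_0 maps an edge to its endpoints' difference, ∂[p,q] = q − p. For instance
  ∂[2,6] = [6] − [2].
The 6×12 boundary matrix has rank 5 and Smith normal form diag(1,1,1,1,1).

∂_2: C_2 → C_1 maps a triangle to the signed sum of its edges. For instance
  ∂[2,3,6] = [3,6] − [2,6] + [2,3],
  ∂[1,4,5] = [4,5] − [1,5] + [1,4].
This gives a 12×6 integer matrix of rank 6; reducing to Smith normal form yields diagonal entries (1,1,1,1,1,1).

From H_k ≅ ker(∂_k) / im(∂_{k+1}) we obtain:

  H_0: rank C_0 − rank ∂_1 = 6 − 5 = 1, and the invariant factors of ∂_1 are all 1, so H_0 = Z.
  H_1: rank ker ∂_1 − rank ∂_2 = (12 − 5) − 6 = 1, and the invariant factors of ∂_2 are all 1, so H_1 = Z.
  H_2: rank ker ∂_2 − rank ∂_3 = (6 − 6) − 0 = 0, and there is no ∂_3, so H_2 = 0.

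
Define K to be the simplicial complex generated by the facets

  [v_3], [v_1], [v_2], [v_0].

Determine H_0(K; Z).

K has 4 vertices.
rank ∂_0 = 0, rank ∂_1 = 0 ⇒ b_0 = 4 − 0 − 0 = 4. So H_0 ≅ Z^4.

H_0 = Z^4.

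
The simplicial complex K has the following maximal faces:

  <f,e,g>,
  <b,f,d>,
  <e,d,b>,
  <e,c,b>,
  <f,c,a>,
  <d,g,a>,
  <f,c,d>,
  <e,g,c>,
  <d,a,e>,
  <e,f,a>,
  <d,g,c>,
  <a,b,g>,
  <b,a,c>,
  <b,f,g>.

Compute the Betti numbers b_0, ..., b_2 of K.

b_0 = 1, b_1 = 2, b_2 = 1.

Fix the vertex order a < b < c < d < e < f < g and write every simplex with vertices in increasing order. Then dim K = 2 and the simplices of K are:

  0-simplices (7): a, b, c, d, e, f, g
  1-simplices (21): ab, ac, ad, ae, af, ag, bc, bd, be, bf, bg, cd, ce, cf, cg, de, df, dg, ef, eg, fg
  2-simplices (14): abc, abg, acf, ade, adg, aef, bce, bde, bdf, bfg, cdf, cdg, ceg, efg

so the chain groups are C_0 ≅ Z^7, C_1 ≅ Z^21, C_2 ≅ Z^14.

The boundary map ∂_1: C_1 → C_0 is given by ∂[p,q] = [q] − [p]. For instance
  ∂bg = g − b.
The resulting 7×21 matrix has rank 6, and its Smith normal form has invariant factors (1,1,1,1,1,1).

∂_2: C_2 → C_1 acts by ∂[p,q,r] = [q,r] − [p,r] + [p,q]. For instance
  ∂acf = cf − af + ac,
  ∂efg = fg − eg + ef.
This gives a 21×14 integer matrix of rank 13; reducing to Smith normal form yields diagonal entries (1,1,1,1,1,1,1,1,1,1,1,1,1).

Now H_k = ker ∂_k / im ∂_{k+1}, so:

  H_0: rank C_0 − rank ∂_1 = 7 − 6 = 1, and the invariant factors of ∂_1 are all 1, so H_0 = Z.
  H_1: rank ker ∂_1 − rank ∂_2 = (21 − 6) − 13 = 2, and the invariant factors of ∂_2 are all 1, so H_1 = Z^2.
  H_2: rank ker ∂_2 − rank ∂_3 = (14 − 13) − 0 = 1, and there is no ∂_3, so H_2 = Z.

(K is a triangulation of the torus T^2.)

Hence the Betti numbers are b_0 = 1, b_1 = 2, b_2 = 1.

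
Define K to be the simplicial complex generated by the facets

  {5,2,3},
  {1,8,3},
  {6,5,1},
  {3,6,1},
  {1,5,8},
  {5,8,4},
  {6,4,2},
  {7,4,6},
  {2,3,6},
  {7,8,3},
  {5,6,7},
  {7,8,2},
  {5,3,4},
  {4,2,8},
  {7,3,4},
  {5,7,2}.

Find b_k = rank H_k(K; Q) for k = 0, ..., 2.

b_0 = 1, b_1 = 2, b_2 = 1.

Take the total order 1 < 2 < 3 < 4 < 5 < 6 < 7 < 8 on the vertex set. Then K (dimension 2) consists of the simplices:

  0-simplices (8): [1], [2], [3], [4], [5], [6], [7], [8]
  1-simplices (24): (24 of them)
  2-simplices (16): [1,3,6], [1,3,8], [1,5,6], [1,5,8], [2,3,5], [2,3,6], [2,4,6], [2,4,8], [2,5,7], [2,7,8], [3,4,5], [3,4,7], [3,7,8], [4,5,8], [4,6,7], [5,6,7]

so the chain groups are C_0 ≅ Z^8, C_1 ≅ Z^24, C_2 ≅ Z^16.

∂_1: C_1 → C_0 is given by ∂[p,q] = [q] − [p]. For instance
  ∂[3,6] = [6] − [3].
The 8×24 boundary matrix has rank 7 and Smith normal form diag(1,1,1,1,1,1,1).

The boundary map ∂_2: C_2 → C_1 sends each 2-simplex [p,q,r] to [q,r] − [p,r] + [p,q]. For instance
  ∂[2,3,5] = [3,5] − [2,5] + [2,3],
  ∂[1,3,8] = [3,8] − [1,8] + [1,3].
This gives a 24×16 integer matrix of rank 15; reducing to Smith normal form yields diagonal entries (1,1,1,1,1,1,1,1,1,1,1,1,1,1,1).

From H_k ≅ ker(∂_k) / im(∂_{k+1}) we obtain:

  H_0: rank C_0 − rank ∂_1 = 8 − 7 = 1, and the invariant factors of ∂_1 are all 1, so H_0 ≅ Z.
  H_1: rank ker ∂_1 − rank ∂_2 = (24 − 7) − 15 = 2, and the invariant factors of ∂_2 are all 1, so H_1 ≅ Z^2.
  H_2: rank ker ∂_2 − rank ∂_3 = (16 − 15) − 0 = 1, and there is no ∂_3, so H_2 ≅ Z.

As a check, the Euler characteristic is 8 − 24 + 16 = 0, which agrees with 1 − 2 + 1 = 0.

Hence the Betti numbers are b_0 = 1, b_1 = 2, b_2 = 1.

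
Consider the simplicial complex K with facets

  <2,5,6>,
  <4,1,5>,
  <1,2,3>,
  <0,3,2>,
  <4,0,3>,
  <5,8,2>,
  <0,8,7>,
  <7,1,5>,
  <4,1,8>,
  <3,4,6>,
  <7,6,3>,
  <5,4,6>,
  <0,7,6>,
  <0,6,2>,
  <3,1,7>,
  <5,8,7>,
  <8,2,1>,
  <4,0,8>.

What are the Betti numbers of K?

b_0 = 1, b_1 = 1, b_2 = 0.

Order the vertices as 0 < 1 < 2 < 3 < 4 < 5 < 6 < 7 < 8. Listing each simplex with vertices in this order, K has dimension 2 with simplices:

  0-simplices (9): [0], [1], [2], [3], [4], [5], [6], [7], [8]
  1-simplices (27): (27 of them)
  2-simplices (18): [0,2,3], [0,2,6], [0,3,4], [0,4,8], [0,6,7], [0,7,8], [1,2,3], [1,2,8], [1,3,7], [1,4,5], [1,4,8], [1,5,7], [2,5,6], [2,5,8], [3,4,6], [3,6,7], [4,5,6], [5,7,8]

so the chain groups are C_0 ≅ Z^9, C_1 ≅ Z^27, C_2 ≅ Z^18.

∂_1: C_1 → C_0 sends each edge [p,q] (with p < q) to q − p.
This gives a 9×27 integer matrix of rank 8; reducing to Smith normal form yields diagonal entries (1,1,1,1,1,1,1,1).

∂_2: C_2 → C_1 acts by ∂[p,q,r] = [q,r] − [p,r] + [p,q]. For instance
  ∂[1,2,3] = [2,3] − [1,3] + [1,2],
  ∂[3,6,7] = [6,7] − [3,7] + [3,6].
This gives a 27×18 integer matrix of rank 18; reducing to Smith normal form yields diagonal entries (1,1,1,1,1,1,1,1,1,1,1,1,1,1,1,1,1,2).

Now H_k = ker ∂_k / im ∂_{k+1}, so:

  H_0: rank C_0 − rank ∂_1 = 9 − 8 = 1, and the invariant factors of ∂_1 are all 1, so H_0 = Z.
  H_1: rank ker ∂_1 − rank ∂_2 = (27 − 8) − 18 = 1, and ∂_2 has invariant factor 2 > 1, so H_1 = Z ⊕ Z_2.
  H_2: rank ker ∂_2 − rank ∂_3 = (18 − 18) − 0 = 0, and there is no ∂_3, so H_2 = 0.

Hence the Betti numbers are b_0 = 1, b_1 = 1, b_2 = 0.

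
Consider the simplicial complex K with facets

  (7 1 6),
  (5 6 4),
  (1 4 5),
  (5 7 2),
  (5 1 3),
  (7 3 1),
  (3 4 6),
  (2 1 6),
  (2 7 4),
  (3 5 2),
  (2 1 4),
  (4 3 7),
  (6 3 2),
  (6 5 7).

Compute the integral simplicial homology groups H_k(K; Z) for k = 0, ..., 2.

H_0 ≅ Z,  H_1 ≅ Z^2,  H_2 ≅ Z.

We work with the vertex ordering 1 < 2 < 3 < 4 < 5 < 6 < 7. The simplices of K, each written with vertices in increasing order, are:

  0-simplices (7): [1], [2], [3], [4], [5], [6], [7]
  1-simplices (21): [1,2], [1,3], [1,4], [1,5], [1,6], [1,7], [2,3], [2,4], [2,5], [2,6], [2,7], [3,4], [3,5], [3,6], [3,7], [4,5], [4,6], [4,7], [5,6], [5,7], [6,7]
  2-simplices (14): [1,2,4], [1,2,6], [1,3,5], [1,3,7], [1,4,5], [1,6,7], [2,3,5], [2,3,6], [2,4,7], [2,5,7], [3,4,6], [3,4,7], [4,5,6], [5,6,7]

Hence C_0 ≅ Z^7, C_1 ≅ Z^21, C_2 ≅ Z^14.

∂_1: C_1 → C_0 is given by ∂[p,q] = [q] − [p].
This gives a 7×21 integer matrix of rank 6; reducing to Smith normal form yields diagonal entries (1,1,1,1,1,1).

The boundary map ∂_2: C_2 → C_1 acts by ∂[p,q,r] = [q,r] − [p,r] + [p,q]. For instance
  ∂[5,6,7] = [6,7] − [5,7] + [5,6],
  ∂[2,3,5] = [3,5] − [2,5] + [2,3].
This gives a 21×14 integer matrix of rank 13; reducing to Smith normal form yields diagonal entries (1,1,1,1,1,1,1,1,1,1,1,1,1).

Reading off H_k = ker ∂_k / im ∂_{k+1}:

  H_0: rank C_0 − rank ∂_1 = 7 − 6 = 1, and the invariant factors of ∂_1 are all 1, so H_0 ≅ Z.
  H_1: rank ker ∂_1 − rank ∂_2 = (21 − 6) − 13 = 2, and the invariant factors of ∂_2 are all 1, so H_1 ≅ Z^2.
  H_2: rank ker ∂_2 − rank ∂_3 = (14 − 13) − 0 = 1, and there is no ∂_3, so H_2 ≅ Z.

(K is a triangulation of the torus T^2.)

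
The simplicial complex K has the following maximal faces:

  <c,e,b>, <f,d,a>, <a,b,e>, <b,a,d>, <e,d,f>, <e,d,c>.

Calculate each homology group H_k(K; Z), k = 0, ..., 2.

H_0 ≅ Z,  H_1 ≅ Z,  H_2 = 0.

Order the vertices as a < b < c < d < e < f. Listing each simplex with vertices in this order, K has dimension 2 with simplices:

  0-simplices (6): a, b, c, d, e, f
  1-simplices (12): ab, ad, ae, af, bc, bd, be, cd, ce, de, df, ef
  2-simplices (6): abd, abe, adf, bce, cde, def

so the chain groups are C_0 ≅ Z^6, C_1 ≅ Z^12, C_2 ≅ Z^6.

The boundary map ∂_1: C_1 → C_0 is given by ∂[p,q] = [q] − [p].
The resulting 6×12 matrix has rank 5, and its Smith normal form has invariant factors (1,1,1,1,1).

∂_2: C_2 → C_1 sends each 2-simplex [p,q,r] to [q,r] − [p,r] + [p,q]. For instance
  ∂abd = bd − ad + ab,
  ∂adf = df − af + ad.
The 12×6 boundary matrix has rank 6 and Smith normal form diag(1,1,1,1,1,1).

Reading off H_k = ker ∂_k / im ∂_{k+1}:

  H_0: rank C_0 − rank ∂_1 = 6 − 5 = 1, and the invariant factors of ∂_1 are all 1, so H_0 = Z.
  H_1: rank ker ∂_1 − rank ∂_2 = (12 − 5) − 6 = 1, and the invariant factors of ∂_2 are all 1, so H_1 = Z.
  H_2: rank ker ∂_2 − rank ∂_3 = (6 − 6) − 0 = 0, and there is no ∂_3, so H_2 = 0.

As a check, the Euler characteristic is 6 − 12 + 6 = 0, which agrees with 1 − 1 + 0 = 0.
(K is a triangulation of the cylinder S^1 x I.)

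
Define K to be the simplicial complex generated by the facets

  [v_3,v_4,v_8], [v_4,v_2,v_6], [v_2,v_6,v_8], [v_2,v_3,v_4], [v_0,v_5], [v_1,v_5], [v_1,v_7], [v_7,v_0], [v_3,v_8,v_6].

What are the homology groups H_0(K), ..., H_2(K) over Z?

K has 9 vertices, 14 edges, 5 triangles.
rank ∂_0 = 0, rank ∂_1 = 7 ⇒ b_0 = 9 − 0 − 7 = 2; all invariant factors of ∂_1 are 1 so no torsion. So H_0 = Z^2.
rank ∂_1 = 7, rank ∂_2 = 5 ⇒ b_1 = 14 − 7 − 5 = 2; all invariant factors of ∂_2 are 1 so no torsion. So H_1 = Z^2.
rank ∂_2 = 5, rank ∂_3 = 0 ⇒ b_2 = 5 − 5 − 0 = 0. So H_2 = 0.

H_0 ≅ Z^2,  H_1 ≅ Z^2,  H_2 = 0.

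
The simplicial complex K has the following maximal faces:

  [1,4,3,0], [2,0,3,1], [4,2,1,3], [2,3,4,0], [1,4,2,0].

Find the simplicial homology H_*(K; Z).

Fix the vertex order 0 < 1 < 2 < 3 < 4 and write every simplex with vertices in increasing order. Then dim K = 3 and the simplices of K are:

  0-simplices (5): [0], [1], [2], [3], [4]
  1-simplices (10): [0,1], [0,2], [0,3], [0,4], [1,2], [1,3], [1,4], [2,3], [2,4], [3,4]
  2-simplices (10): [0,1,2], [0,1,3], [0,1,4], [0,2,3], [0,2,4], [0,3,4], [1,2,3], [1,2,4], [1,3,4], [2,3,4]
  3-simplices (5): [0,1,2,3], [0,1,2,4], [0,1,3,4], [0,2,3,4], [1,2,3,4]

Hence C_0 ≅ Z^5, C_1 ≅ Z^10, C_2 ≅ Z^10, C_3 ≅ Z^5.

The boundary map ∂_1: C_1 → C_0 maps an edge to its endpoints' difference, ∂[p,q] = q − p.
This gives a 5×10 integer matrix of rank 4; reducing to Smith normal form yields diagonal entries (1,1,1,1).

∂_2: C_2 → C_1 acts by ∂[p,q,r] = [q,r] − [p,r] + [p,q]. For instance
  ∂[0,1,3] = [1,3] − [0,3] + [0,1],
  ∂[0,1,4] = [1,4] − [0,4] + [0,1].
As a 10×10 matrix over Z this has rank 6, with invariant factors (1,1,1,1,1,1).

∂_3: C_3 → C_2 sends each 3-simplex σ to the alternating sum Σ_i (−1)^i (σ with its i-th vertex removed). For instance
  ∂[0,2,3,4] = [2,3,4] − [0,3,4] + [0,2,4] − [0,2,3],
  ∂[0,1,2,3] = [1,2,3] − [0,2,3] + [0,1,3] − [0,1,2].
As a 10×5 matrix over Z this has rank 4, with invariant factors (1,1,1,1).

Reading off H_k = ker ∂_k / im ∂_{k+1}:

  H_0: rank C_0 − rank ∂_1 = 5 − 4 = 1, and the invariant factors of ∂_1 are all 1, so H_0 ≅ Z.
  H_1: rank ker ∂_1 − rank ∂_2 = (10 − 4) − 6 = 0, and the invariant factors of ∂_2 are all 1, so H_1 ≅ 0.
  H_2: rank ker ∂_2 − rank ∂_3 = (10 − 6) − 4 = 0, and the invariant factors of ∂_3 are all 1, so H_2 ≅ 0.
  H_3: rank ker ∂_3 − rank ∂_4 = (5 − 4) − 0 = 1, and there is no ∂_4, so H_3 ≅ Z.

H_0 ≅ Z,  H_1 = 0,  H_2 = 0,  H_3 ≅ Z.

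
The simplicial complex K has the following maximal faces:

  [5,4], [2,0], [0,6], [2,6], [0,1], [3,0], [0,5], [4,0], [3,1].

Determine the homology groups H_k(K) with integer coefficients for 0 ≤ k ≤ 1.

H_0 = Z,  H_1 = Z^3.

Fix the vertex order 0 < 1 < 2 < 3 < 4 < 5 < 6 and write every simplex with vertices in increasing order. Then dim K = 1 and the simplices of K are:

  0-simplices (7): [0], [1], [2], [3], [4], [5], [6]
  1-simplices (9): [0,1], [0,2], [0,3], [0,4], [0,5], [0,6], [1,3], [2,6], [4,5]

giving chain groups C_0 ≅ Z^7, C_1 ≅ Z^9.

The boundary map ∂_1: C_1 → C_0 maps an edge to its endpoints' difference, ∂[p,q] = q − p.
As a 7×9 matrix over Z this has rank 6, with invariant factors (1,1,1,1,1,1).

Now H_k = ker ∂_k / im ∂_{k+1}, so:

  H_0: rank C_0 − rank ∂_1 = 7 − 6 = 1, and the invariant factors of ∂_1 are all 1, so H_0 ≅ Z.
  H_1: rank ker ∂_1 − rank ∂_2 = (9 − 6) − 0 = 3, and there is no ∂_2, so H_1 ≅ Z^3.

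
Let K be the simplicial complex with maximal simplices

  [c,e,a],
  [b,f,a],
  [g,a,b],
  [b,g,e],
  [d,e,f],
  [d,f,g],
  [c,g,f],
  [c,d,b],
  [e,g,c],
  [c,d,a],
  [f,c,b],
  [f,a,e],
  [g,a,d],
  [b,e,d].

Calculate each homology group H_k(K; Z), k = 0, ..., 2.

H_0 = Z,  H_1 = Z^2,  H_2 = Z.

Fix the vertex order a < b < c < d < e < f < g and write every simplex with vertices in increasing order. Then dim K = 2 and the simplices of K are:

  0-simplices (7): a, b, c, d, e, f, g
  1-simplices (21): ab, ac, ad, ae, af, ag, bc, bd, be, bf, bg, cd, ce, cf, cg, de, df, dg, ef, eg, fg
  2-simplices (14): abf, abg, acd, ace, adg, aef, bcd, bcf, bde, beg, ceg, cfg, def, dfg

giving chain groups C_0 ≅ Z^7, C_1 ≅ Z^21, C_2 ≅ Z^14.

Boundary ∂_1: C_1 → C_0 is given by ∂[p,q] = [q] − [p].
As a 7×21 matrix over Z this has rank 6, with invariant factors (1,1,1,1,1,1).

The boundary map ∂_2: C_2 → C_1 maps a triangle to the signed sum of its edges. For instance
  ∂def = ef − df + de,
  ∂adg = dg − ag + ad.
This gives a 21×14 integer matrix of rank 13; reducing to Smith normal form yields diagonal entries (1,1,1,1,1,1,1,1,1,1,1,1,1).

Reading off H_k = ker ∂_k / im ∂_{k+1}:

  H_0: rank C_0 − rank ∂_1 = 7 − 6 = 1, and the invariant factors of ∂_1 are all 1, so H_0 = Z.
  H_1: rank ker ∂_1 − rank ∂_2 = (21 − 6) − 13 = 2, and the invariant factors of ∂_2 are all 1, so H_1 = Z^2.
  H_2: rank ker ∂_2 − rank ∂_3 = (14 − 13) − 0 = 1, and there is no ∂_3, so H_2 = Z.

(K is a triangulation of the torus T^2.)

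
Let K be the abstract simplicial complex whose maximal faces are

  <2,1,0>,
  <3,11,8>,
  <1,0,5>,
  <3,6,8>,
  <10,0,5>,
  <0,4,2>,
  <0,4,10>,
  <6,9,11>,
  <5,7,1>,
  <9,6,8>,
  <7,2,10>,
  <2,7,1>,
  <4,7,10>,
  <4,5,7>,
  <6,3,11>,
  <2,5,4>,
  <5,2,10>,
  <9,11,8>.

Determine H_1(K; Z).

K has 12 vertices, 27 edges, 18 triangles.
rank ∂_1 = 10, rank ∂_2 = 17 ⇒ b_1 = 27 − 10 − 17 = 0; ∂_2 has invariant factor(s) [2] giving torsion. So H_1 = Z/2Z.

H_1 ≅ Z/2Z.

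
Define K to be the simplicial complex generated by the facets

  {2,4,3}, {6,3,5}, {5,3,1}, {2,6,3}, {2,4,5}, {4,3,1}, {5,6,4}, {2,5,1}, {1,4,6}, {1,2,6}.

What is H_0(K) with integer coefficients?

H_0 = Z.

Order the vertices as 1 < 2 < 3 < 4 < 5 < 6. Listing each simplex with vertices in this order, K has dimension 2 with simplices:

  0-simplices (6): [1], [2], [3], [4], [5], [6]
  1-simplices (15): [1,2], [1,3], [1,4], [1,5], [1,6], [2,3], [2,4], [2,5], [2,6], [3,4], [3,5], [3,6], [4,5], [4,6], [5,6]
  2-simplices (10): [1,2,5], [1,2,6], [1,3,4], [1,3,5], [1,4,6], [2,3,4], [2,3,6], [2,4,5], [3,5,6], [4,5,6]

giving chain groups C_0 ≅ Z^6, C_1 ≅ Z^15, C_2 ≅ Z^10.

The boundary map ∂_1: C_1 → C_0 maps an edge to its endpoints' difference, ∂[p,q] = q − p.
The resulting 6×15 matrix has rank 5, and its Smith normal form has invariant factors (1,1,1,1,1).

The boundary map ∂_2: C_2 → C_1 maps a triangle to the signed sum of its edges. For instance
  ∂[3,5,6] = [5,6] − [3,6] + [3,5],
  ∂[1,3,5] = [3,5] − [1,5] + [1,3].
The resulting 15×10 matrix has rank 10, and its Smith normal form has invariant factors (1,1,1,1,1,1,1,1,1,2).

From H_k ≅ ker(∂_k) / im(∂_{k+1}) we obtain:

  H_0: rank C_0 − rank ∂_1 = 6 − 5 = 1, and the invariant factors of ∂_1 are all 1, so H_0 ≅ Z.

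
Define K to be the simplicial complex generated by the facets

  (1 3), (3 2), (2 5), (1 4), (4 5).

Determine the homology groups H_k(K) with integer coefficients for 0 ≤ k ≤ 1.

K has 5 vertices, 5 edges.
rank ∂_0 = 0, rank ∂_1 = 4 ⇒ b_0 = 5 − 0 − 4 = 1; all invariant factors of ∂_1 are 1 so no torsion. So H_0 ≅ Z.
rank ∂_1 = 4, rank ∂_2 = 0 ⇒ b_1 = 5 − 4 − 0 = 1. So H_1 ≅ Z.

H_0 = Z,  H_1 = Z.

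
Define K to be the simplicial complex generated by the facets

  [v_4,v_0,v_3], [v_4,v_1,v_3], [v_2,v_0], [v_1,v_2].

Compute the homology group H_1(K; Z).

K has 5 vertices, 7 edges, 2 triangles.
rank ∂_1 = 4, rank ∂_2 = 2 ⇒ b_1 = 7 − 4 − 2 = 1; all invariant factors of ∂_2 are 1 so no torsion. So H_1 = Z.

H_1 ≅ Z.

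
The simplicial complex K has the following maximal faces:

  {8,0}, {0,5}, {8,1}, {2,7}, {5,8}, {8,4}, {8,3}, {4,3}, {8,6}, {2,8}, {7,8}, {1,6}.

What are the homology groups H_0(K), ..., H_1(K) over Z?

H_0 ≅ Z,  H_1 ≅ Z^4.

Take the total order 0 < 1 < 2 < 3 < 4 < 5 < 6 < 7 < 8 on the vertex set. Then K (dimension 1) consists of the simplices:

  0-simplices (9): [0], [1], [2], [3], [4], [5], [6], [7], [8]
  1-simplices (12): [0,5], [0,8], [1,6], [1,8], [2,7], [2,8], [3,4], [3,8], [4,8], [5,8], [6,8], [7,8]

Hence C_0 ≅ Z^9, C_1 ≅ Z^12.

∂_1: C_1 → C_0 maps an edge to its endpoints' difference, ∂[p,q] = q − p. For instance
  ∂[2,8] = [8] − [2].
As a 9×12 matrix over Z this has rank 8, with invariant factors (1,1,1,1,1,1,1,1).

From H_k ≅ ker(∂_k) / im(∂_{k+1}) we obtain:

  H_0: rank C_0 − rank ∂_1 = 9 − 8 = 1, and the invariant factors of ∂_1 are all 1, so H_0 ≅ Z.
  H_1: rank ker ∂_1 − rank ∂_2 = (12 − 8) − 0 = 4, and there is no ∂_2, so H_1 ≅ Z^4.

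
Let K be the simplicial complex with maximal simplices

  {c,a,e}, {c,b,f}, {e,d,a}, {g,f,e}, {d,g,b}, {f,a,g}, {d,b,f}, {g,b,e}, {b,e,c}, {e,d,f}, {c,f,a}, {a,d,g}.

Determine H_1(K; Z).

We work with the vertex ordering a < b < c < d < e < f < g. The simplices of K, each written with vertices in increasing order, are:

  0-simplices (7): a, b, c, d, e, f, g
  1-simplices (18): ac, ad, ae, af, ag, bc, bd, be, bf, bg, ce, cf, de, df, dg, ef, eg, fg
  2-simplices (12): ace, acf, ade, adg, afg, bce, bcf, bdf, bdg, beg, def, efg

so the chain groups are C_0 ≅ Z^7, C_1 ≅ Z^18, C_2 ≅ Z^12.

∂_1: C_1 → C_0 is given by ∂[p,q] = [q] − [p]. For instance
  ∂dg = g − d.
As a 7×18 matrix over Z this has rank 6, with invariant factors (1,1,1,1,1,1).

∂_2: C_2 → C_1 sends each 2-simplex [p,q,r] to [q,r] − [p,r] + [p,q]. For instance
  ∂efg = fg − eg + ef,
  ∂ace = ce − ae + ac.
This gives a 18×12 integer matrix of rank 12; reducing to Smith normal form yields diagonal entries (1,1,1,1,1,1,1,1,1,1,1,2).

Reading off H_k = ker ∂_k / im ∂_{k+1}:

  H_1: rank ker ∂_1 − rank ∂_2 = (18 − 6) − 12 = 0, and ∂_2 has invariant factor 2 > 1, so H_1 = Z/2Z.

H_1 = Z/2Z.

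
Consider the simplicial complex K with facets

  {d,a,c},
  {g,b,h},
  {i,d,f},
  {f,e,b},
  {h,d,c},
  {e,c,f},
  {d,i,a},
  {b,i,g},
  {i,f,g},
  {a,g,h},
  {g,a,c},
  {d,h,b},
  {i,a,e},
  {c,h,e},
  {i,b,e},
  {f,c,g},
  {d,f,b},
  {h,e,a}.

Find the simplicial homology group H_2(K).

H_2 = 0.

Fix the vertex order a < b < c < d < e < f < g < h < i and write every simplex with vertices in increasing order. Then dim K = 2 and the simplices of K are:

  0-simplices (9): a, b, c, d, e, f, g, h, i
  1-simplices (27): ac, ad, ae, ag, ah, ai, bd, be, bf, bg, bh, bi, cd, ce, cf, cg, ch, df, dh, di, ef, eh, ei, fg, fi, gh, gi
  2-simplices (18): acd, acg, adi, aeh, aei, agh, bdf, bdh, bef, bei, bgh, bgi, cdh, cef, ceh, cfg, dfi, fgi

Hence C_0 ≅ Z^9, C_1 ≅ Z^27, C_2 ≅ Z^18.

Boundary ∂_1: C_1 → C_0 sends each edge [p,q] (with p < q) to q − p. For instance
  ∂eh = h − e.
The resulting 9×27 matrix has rank 8, and its Smith normal form has invariant factors (1,1,1,1,1,1,1,1).

Boundary ∂_2: C_2 → C_1 acts by ∂[p,q,r] = [q,r] − [p,r] + [p,q]. For instance
  ∂acd = cd − ad + ac,
  ∂cef = ef − cf + ce.
This gives a 27×18 integer matrix of rank 18; reducing to Smith normal form yields diagonal entries (1,1,1,1,1,1,1,1,1,1,1,1,1,1,1,1,1,2).

Now H_k = ker ∂_k / im ∂_{k+1}, so:

  H_2: rank ker ∂_2 − rank ∂_3 = (18 − 18) − 0 = 0, and there is no ∂_3, so H_2 ≅ 0.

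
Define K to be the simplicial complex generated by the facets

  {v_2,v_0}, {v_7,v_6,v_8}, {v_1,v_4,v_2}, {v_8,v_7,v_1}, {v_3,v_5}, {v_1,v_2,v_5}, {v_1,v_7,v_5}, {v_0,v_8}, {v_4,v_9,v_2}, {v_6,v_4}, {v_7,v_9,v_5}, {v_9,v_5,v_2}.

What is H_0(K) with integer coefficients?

H_0 = Z.

Take the total order v_0 < v_1 < v_2 < v_3 < v_4 < v_5 < v_6 < v_7 < v_8 < v_9 on the vertex set. Then K (dimension 2) consists of the simplices:

  0-simplices (10): [v_0], [v_1], [v_2], [v_3], [v_4], [v_5], [v_6], [v_7], [v_8], [v_9]
  1-simplices (19): (19 of them)
  2-simplices (8): [v_1,v_2,v_4], [v_1,v_2,v_5], [v_1,v_5,v_7], [v_1,v_7,v_8], [v_2,v_4,v_9], [v_2,v_5,v_9], [v_5,v_7,v_9], [v_6,v_7,v_8]

so the chain groups are C_0 ≅ Z^10, C_1 ≅ Z^19, C_2 ≅ Z^8.

∂_1: C_1 → C_0 is given by ∂[p,q] = [q] − [p]. For instance
  ∂[v_2,v_5] = [v_5] − [v_2].
This gives a 10×19 integer matrix of rank 9; reducing to Smith normal form yields diagonal entries (1,1,1,1,1,1,1,1,1).

∂_2: C_2 → C_1 sends each 2-simplex [p,q,r] to [q,r] − [p,r] + [p,q]. For instance
  ∂[v_1,v_7,v_8] = [v_7,v_8] − [v_1,v_8] + [v_1,v_7],
  ∂[v_2,v_4,v_9] = [v_4,v_9] − [v_2,v_9] + [v_2,v_4].
The resulting 19×8 matrix has rank 8, and its Smith normal form has invariant factors (1,1,1,1,1,1,1,1).

Now H_k = ker ∂_k / im ∂_{k+1}, so:

  H_0: rank C_0 − rank ∂_1 = 10 − 9 = 1, and the invariant factors of ∂_1 are all 1, so H_0 ≅ Z.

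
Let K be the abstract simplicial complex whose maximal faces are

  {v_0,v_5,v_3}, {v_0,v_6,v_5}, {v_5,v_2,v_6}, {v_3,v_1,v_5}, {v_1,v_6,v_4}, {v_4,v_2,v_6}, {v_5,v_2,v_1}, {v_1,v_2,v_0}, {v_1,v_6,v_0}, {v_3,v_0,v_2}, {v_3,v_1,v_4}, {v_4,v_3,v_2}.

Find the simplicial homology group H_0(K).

H_0 = Z.

K has 7 vertices, 18 edges, 12 triangles.
rank ∂_0 = 0, rank ∂_1 = 6 ⇒ b_0 = 7 − 0 − 6 = 1; all invariant factors of ∂_1 are 1 so no torsion. So H_0 ≅ Z.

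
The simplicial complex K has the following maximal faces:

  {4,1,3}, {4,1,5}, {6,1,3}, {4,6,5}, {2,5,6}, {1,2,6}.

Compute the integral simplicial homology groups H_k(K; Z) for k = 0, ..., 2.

H_0 ≅ Z,  H_1 ≅ Z,  H_2 = 0.

Take the total order 1 < 2 < 3 < 4 < 5 < 6 on the vertex set. Then K (dimension 2) consists of the simplices:

  0-simplices (6): [1], [2], [3], [4], [5], [6]
  1-simplices (12): [1,2], [1,3], [1,4], [1,5], [1,6], [2,5], [2,6], [3,4], [3,6], [4,5], [4,6], [5,6]
  2-simplices (6): [1,2,6], [1,3,4], [1,3,6], [1,4,5], [2,5,6], [4,5,6]

so the chain groups are C_0 ≅ Z^6, C_1 ≅ Z^12, C_2 ≅ Z^6.

The boundary map ∂_1: C_1 → C_0 maps an edge to its endpoints' difference, ∂[p,q] = q − p.
The 6×12 boundary matrix has rank 5 and Smith normal form diag(1,1,1,1,1).

Boundary ∂_2: C_2 → C_1 maps a triangle to the signed sum of its edges. For instance
  ∂[1,3,6] = [3,6] − [1,6] + [1,3],
  ∂[2,5,6] = [5,6] − [2,6] + [2,5].
This gives a 12×6 integer matrix of rank 6; reducing to Smith normal form yields diagonal entries (1,1,1,1,1,1).

Computing H_k = (kernel of ∂_k) / (image of ∂_{k+1}):

  H_0: rank C_0 − rank ∂_1 = 6 − 5 = 1, and the invariant factors of ∂_1 are all 1, so H_0 ≅ Z.
  H_1: rank ker ∂_1 − rank ∂_2 = (12 − 5) − 6 = 1, and the invariant factors of ∂_2 are all 1, so H_1 ≅ Z.
  H_2: rank ker ∂_2 − rank ∂_3 = (6 − 6) − 0 = 0, and there is no ∂_3, so H_2 ≅ 0.

(K is a triangulation of the cylinder S^1 x I.)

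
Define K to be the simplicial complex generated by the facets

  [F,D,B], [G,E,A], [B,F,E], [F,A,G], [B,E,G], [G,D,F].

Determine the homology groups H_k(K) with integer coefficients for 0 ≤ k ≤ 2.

We work with the vertex ordering A < B < D < E < F < G. The simplices of K, each written with vertices in increasing order, are:

  0-simplices (6): A, B, D, E, F, G
  1-simplices (12): AE, AF, AG, BD, BE, BF, BG, DF, DG, EF, EG, FG
  2-simplices (6): AEG, AFG, BDF, BEF, BEG, DFG

Hence C_0 ≅ Z^6, C_1 ≅ Z^12, C_2 ≅ Z^6.

∂_1: C_1 → C_0 is given by ∂[p,q] = [q] − [p]. For instance
  ∂EG = G − E.
As a 6×12 matrix over Z this has rank 5, with invariant factors (1,1,1,1,1).

Boundary ∂_2: C_2 → C_1 maps a triangle to the signed sum of its edges. For instance
  ∂DFG = FG − DG + DF,
  ∂BDF = DF − BF + BD.
As a 12×6 matrix over Z this has rank 6, with invariant factors (1,1,1,1,1,1).

Reading off H_k = ker ∂_k / im ∂_{k+1}:

  H_0: rank C_0 − rank ∂_1 = 6 − 5 = 1, and the invariant factors of ∂_1 are all 1, so H_0 ≅ Z.
  H_1: rank ker ∂_1 − rank ∂_2 = (12 − 5) − 6 = 1, and the invariant factors of ∂_2 are all 1, so H_1 ≅ Z.
  H_2: rank ker ∂_2 − rank ∂_3 = (6 − 6) − 0 = 0, and there is no ∂_3, so H_2 ≅ 0.

H_0 ≅ Z,  H_1 ≅ Z,  H_2 = 0.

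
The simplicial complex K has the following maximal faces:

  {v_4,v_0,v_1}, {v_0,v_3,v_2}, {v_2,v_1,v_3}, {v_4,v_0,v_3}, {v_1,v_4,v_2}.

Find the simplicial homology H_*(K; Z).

H_0 ≅ Z,  H_1 ≅ Z,  H_2 = 0.

We work with the vertex ordering v_0 < v_1 < v_2 < v_3 < v_4. The simplices of K, each written with vertices in increasing order, are:

  0-simplices (5): [v_0], [v_1], [v_2], [v_3], [v_4]
  1-simplices (10): [v_0,v_1], [v_0,v_2], [v_0,v_3], [v_0,v_4], [v_1,v_2], [v_1,v_3], [v_1,v_4], [v_2,v_3], [v_2,v_4], [v_3,v_4]
  2-simplices (5): [v_0,v_1,v_4], [v_0,v_2,v_3], [v_0,v_3,v_4], [v_1,v_2,v_3], [v_1,v_2,v_4]

Hence C_0 ≅ Z^5, C_1 ≅ Z^10, C_2 ≅ Z^5.

∂_1: C_1 → C_0 maps an edge to its endpoints' difference, ∂[p,q] = q − p. For instance
  ∂[v_1,v_3] = [v_3] − [v_1].
This gives a 5×10 integer matrix of rank 4; reducing to Smith normal form yields diagonal entries (1,1,1,1).

∂_2: C_2 → C_1 acts by ∂[p,q,r] = [q,r] − [p,r] + [p,q]. For instance
  ∂[v_0,v_1,v_4] = [v_1,v_4] − [v_0,v_4] + [v_0,v_1],
  ∂[v_1,v_2,v_3] = [v_2,v_3] − [v_1,v_3] + [v_1,v_2].
The 10×5 boundary matrix has rank 5 and Smith normal form diag(1,1,1,1,1).

Reading off H_k = ker ∂_k / im ∂_{k+1}:

  H_0: rank C_0 − rank ∂_1 = 5 − 4 = 1, and the invariant factors of ∂_1 are all 1, so H_0 = Z.
  H_1: rank ker ∂_1 − rank ∂_2 = (10 − 4) − 5 = 1, and the invariant factors of ∂_2 are all 1, so H_1 = Z.
  H_2: rank ker ∂_2 − rank ∂_3 = (5 − 5) − 0 = 0, and there is no ∂_3, so H_2 = 0.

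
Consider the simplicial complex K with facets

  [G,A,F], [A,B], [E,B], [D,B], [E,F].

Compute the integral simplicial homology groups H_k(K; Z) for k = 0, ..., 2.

We work with the vertex ordering A < B < D < E < F < G. The simplices of K, each written with vertices in increasing order, are:

  0-simplices (6): A, B, D, E, F, G
  1-simplices (7): AB, AF, AG, BD, BE, EF, FG
  2-simplices (1): AFG

giving chain groups C_0 ≅ Z^6, C_1 ≅ Z^7, C_2 ≅ Z^1.

The boundary map ∂_1: C_1 → C_0 maps an edge to its endpoints' difference, ∂[p,q] = q − p. For instance
  ∂BD = D − B.
This gives a 6×7 integer matrix of rank 5; reducing to Smith normal form yields diagonal entries (1,1,1,1,1).

∂_2: C_2 → C_1 maps a triangle to the signed sum of its edges. For instance
  ∂AFG = FG − AG + AF.
The 7×1 boundary matrix has rank 1 and Smith normal form diag(1).

From H_k ≅ ker(∂_k) / im(∂_{k+1}) we obtain:

  H_0: rank C_0 − rank ∂_1 = 6 − 5 = 1, and the invariant factors of ∂_1 are all 1, so H_0 = Z.
  H_1: rank ker ∂_1 − rank ∂_2 = (7 − 5) − 1 = 1, and the invariant factors of ∂_2 are all 1, so H_1 = Z.
  H_2: rank ker ∂_2 − rank ∂_3 = (1 − 1) − 0 = 0, and there is no ∂_3, so H_2 = 0.

As a check, the Euler characteristic is 6 − 7 + 1 = 0, which agrees with 1 − 1 + 0 = 0.

H_0 = Z,  H_1 = Z,  H_2 = 0.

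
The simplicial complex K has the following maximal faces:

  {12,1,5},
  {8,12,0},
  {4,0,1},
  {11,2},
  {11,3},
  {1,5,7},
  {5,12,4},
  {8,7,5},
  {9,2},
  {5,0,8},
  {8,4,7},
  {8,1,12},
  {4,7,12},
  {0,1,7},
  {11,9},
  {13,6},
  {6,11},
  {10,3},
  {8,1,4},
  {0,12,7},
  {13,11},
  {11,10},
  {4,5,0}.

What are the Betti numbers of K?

K has 14 vertices, 30 edges, 14 triangles.
rank ∂_0 = 0, rank ∂_1 = 12 ⇒ b_0 = 14 − 0 − 12 = 2; all invariant factors of ∂_1 are 1 so no torsion. So H_0 = Z^2.
rank ∂_1 = 12, rank ∂_2 = 13 ⇒ b_1 = 30 − 12 − 13 = 5; all invariant factors of ∂_2 are 1 so no torsion. So H_1 = Z^5.
rank ∂_2 = 13, rank ∂_3 = 0 ⇒ b_2 = 14 − 13 − 0 = 1. So H_2 = Z.

b_0 = 2, b_1 = 5, b_2 = 1.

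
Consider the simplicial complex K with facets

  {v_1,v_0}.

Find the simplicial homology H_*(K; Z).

H_0 = Z,  H_1 = 0.

Order the vertices as v_0 < v_1. Listing each simplex with vertices in this order, K has dimension 1 with simplices:

  0-simplices (2): [v_0], [v_1]
  1-simplices (1): [v_0,v_1]

so the chain groups are C_0 ≅ Z^2, C_1 ≅ Z^1.

∂_1: C_1 → C_0 sends each edge [p,q] (with p < q) to q − p. For instance
  ∂[v_0,v_1] = [v_1] − [v_0].
The resulting 2×1 matrix has rank 1, and its Smith normal form has invariant factors (1).

Now H_k = ker ∂_k / im ∂_{k+1}, so:

  H_0: rank C_0 − rank ∂_1 = 2 − 1 = 1, and the invariant factors of ∂_1 are all 1, so H_0 ≅ Z.
  H_1: rank ker ∂_1 − rank ∂_2 = (1 − 1) − 0 = 0, and there is no ∂_2, so H_1 ≅ 0.

As a check, the Euler characteristic is 2 − 1 = 1, which agrees with 1 − 0 = 1.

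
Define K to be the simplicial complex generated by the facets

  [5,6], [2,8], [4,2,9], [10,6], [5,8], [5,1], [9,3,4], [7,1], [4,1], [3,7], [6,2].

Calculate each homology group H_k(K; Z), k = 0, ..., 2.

H_0 ≅ Z,  H_1 ≅ Z^3,  H_2 = 0.

Order the vertices as 1 < 2 < 3 < 4 < 5 < 6 < 7 < 8 < 9 < 10. Listing each simplex with vertices in this order, K has dimension 2 with simplices:

  0-simplices (10): [1], [2], [3], [4], [5], [6], [7], [8], [9], [10]
  1-simplices (14): [1,4], [1,5], [1,7], [2,4], [2,6], [2,8], [2,9], [3,4], [3,7], [3,9], [4,9], [5,6], [5,8], [6,10]
  2-simplices (2): [2,4,9], [3,4,9]

so the chain groups are C_0 ≅ Z^10, C_1 ≅ Z^14, C_2 ≅ Z^2.

∂_1: C_1 → C_0 is given by ∂[p,q] = [q] − [p].
This gives a 10×14 integer matrix of rank 9; reducing to Smith normal form yields diagonal entries (1,1,1,1,1,1,1,1,1).

Boundary ∂_2: C_2 → C_1 sends each 2-simplex [p,q,r] to [q,r] − [p,r] + [p,q]. For instance
  ∂[2,4,9] = [4,9] − [2,9] + [2,4],
  ∂[3,4,9] = [4,9] − [3,9] + [3,4].
This gives a 14×2 integer matrix of rank 2; reducing to Smith normal form yields diagonal entries (1,1).

From H_k ≅ ker(∂_k) / im(∂_{k+1}) we obtain:

  H_0: rank C_0 − rank ∂_1 = 10 − 9 = 1, and the invariant factors of ∂_1 are all 1, so H_0 = Z.
  H_1: rank ker ∂_1 − rank ∂_2 = (14 − 9) − 2 = 3, and the invariant factors of ∂_2 are all 1, so H_1 = Z^3.
  H_2: rank ker ∂_2 − rank ∂_3 = (2 − 2) − 0 = 0, and there is no ∂_3, so H_2 = 0.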